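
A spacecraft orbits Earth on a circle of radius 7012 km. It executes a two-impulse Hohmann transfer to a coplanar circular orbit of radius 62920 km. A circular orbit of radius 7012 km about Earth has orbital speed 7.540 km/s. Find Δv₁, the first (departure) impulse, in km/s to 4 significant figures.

Δv₁ = 2.574 km/s

From the circular-orbit relation v² = μ/r at r = 7012 km: μ = v²r = (7.540)² × 7012 = 3.98643×10^5 km³/s².
The Hohmann ellipse has a_t = (r₁ + r₂)/2 = 34966 km.
On the circular orbit at r = 7012 km, v_c = √(μ/r) = 7.5400 km/s.
Vis-viva on the transfer ellipse at r = 7012 km gives v_t = √[μ(2/r − 1/a_t)] = 10.114 km/s.
Δv₁ = |v_t − v_c| = |10.114 − 7.5400| = 2.574 km/s.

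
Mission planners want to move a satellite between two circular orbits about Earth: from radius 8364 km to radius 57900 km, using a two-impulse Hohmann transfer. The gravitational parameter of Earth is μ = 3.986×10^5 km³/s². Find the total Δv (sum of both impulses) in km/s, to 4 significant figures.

Δv = 3.528 km/s

The Hohmann ellipse has a_t = (r₁ + r₂)/2 = 33132 km.
At r₁ the circular-orbit speed is v₁ = √(μ/r₁) = 6.903 km/s.
Transfer-orbit speed at r₁ (v² = μ(2/r − 1/a)): v_p = √[μ(2/r₁ − 1/a_t)] = 9.126 km/s.
First burn Δv₁ = |v_p − v₁| = 2.223 km/s.
Circular speed at r₂: v₂ = √(μ/r₂) = 2.623792 km/s.
Transfer-orbit speed at r₂: v_a = √[μ(2/r₂ − 1/a_t)] = 1.318295 km/s.
Second burn Δv₂ = |v₂ − v_a| = 1.305 km/s.
Δv = Δv₁ + Δv₂ = 2.223 + 1.305 = 3.528 km/s.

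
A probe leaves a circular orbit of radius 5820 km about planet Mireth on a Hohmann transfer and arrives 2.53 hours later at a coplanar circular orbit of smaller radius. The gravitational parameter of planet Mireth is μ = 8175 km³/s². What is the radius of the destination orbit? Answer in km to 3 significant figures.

r₂ = 2370 km

Transfer time t = 2.53 hours = 9108 s, and t = π√(a_t³/μ).
So a_t = (μ t²/π²)^(1/3) = (8175 × (9108)² / π²)^(1/3) = 4095.9 km.
Since a_t = (r₁ + r₂)/2, r₂ = 2a_t − r₁ = 2×4095.9 − 5820 = 2371.8 km.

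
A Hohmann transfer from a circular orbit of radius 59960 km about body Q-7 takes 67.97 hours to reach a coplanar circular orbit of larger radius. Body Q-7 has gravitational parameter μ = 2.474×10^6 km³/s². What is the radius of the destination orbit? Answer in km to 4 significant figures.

Transfer time t = 67.97 hours = 2.44692×10^5 s, and t = π√(a_t³/μ).
So a_t = (μ t²/π²)^(1/3) = (2.474×10^6 × (2.44692×10^5)² / π²)^(1/3) = 2.4667×10^5 km.
Since a_t = (r₁ + r₂)/2, r₂ = 2a_t − r₁ = 2×2.4667×10^5 − 59960 = 4.3338×10^5 km.

r₂ = 4.334×10^5 km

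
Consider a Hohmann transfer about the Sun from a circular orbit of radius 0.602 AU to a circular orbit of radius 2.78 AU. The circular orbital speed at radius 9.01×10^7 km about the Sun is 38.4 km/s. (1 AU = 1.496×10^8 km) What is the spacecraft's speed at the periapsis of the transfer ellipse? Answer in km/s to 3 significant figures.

From the circular-orbit relation v² = μ/r at r = 9.01×10^7 km: μ = v²r = (38.4)² × 9.01×10^7 = 1.32858×10^11 km³/s².
In km: r₁ = 0.602 × 1.496×10^8 = 9.00592×10^7 km; r₂ = 2.78 × 1.496×10^8 = 4.15888×10^8 km.
The Hohmann ellipse has a_t = (r₁ + r₂)/2 = 2.529736×10^8 km.
The periapsis of the transfer ellipse is at r = 9.00592×10^7 km.
Vis-viva: v = √[μ(2/r − 1/a_t)] = √[1.32858×10^11 × (2/9.00592×10^7 − 1/2.529736×10^8)] = 49.25 km/s.

v = 49.2 km/s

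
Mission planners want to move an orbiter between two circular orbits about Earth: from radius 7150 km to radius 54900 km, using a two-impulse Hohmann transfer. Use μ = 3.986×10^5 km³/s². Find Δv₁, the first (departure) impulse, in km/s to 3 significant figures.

Transfer-ellipse semi-major axis a_t = (r₁ + r₂)/2 = (7150 + 54900)/2 = 31025 km.
Circular speed at r = 7150 km: v_c = √(μ/r) = 7.466 km/s.
Transfer-orbit speed at the same r (vis-viva, a = a_t): v_t = √[μ(2/r − 1/a_t)] = 9.932 km/s.
Δv₁ = |v_t − v_c| = |9.932 − 7.466| = 2.466 km/s.

Δv₁ = 2.47 km/s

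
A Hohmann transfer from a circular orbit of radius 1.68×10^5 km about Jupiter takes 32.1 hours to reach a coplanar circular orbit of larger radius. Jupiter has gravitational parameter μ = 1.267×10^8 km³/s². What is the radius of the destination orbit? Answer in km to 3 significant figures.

r₂ = 9.43×10^5 km

Transfer time t = 32.1 hours = 1.1556×10^5 s, and t = π√(a_t³/μ).
So a_t = (μ t²/π²)^(1/3) = (1.267×10^8 × (1.1556×10^5)² / π²)^(1/3) = 5.5552×10^5 km.
Since a_t = (r₁ + r₂)/2, r₂ = 2a_t − r₁ = 2×5.5552×10^5 − 1.680×10^5 = 9.4304×10^5 km.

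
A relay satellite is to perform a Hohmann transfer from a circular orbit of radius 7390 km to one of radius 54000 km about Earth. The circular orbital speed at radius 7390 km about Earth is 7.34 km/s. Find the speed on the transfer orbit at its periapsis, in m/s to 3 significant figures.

From the circular-orbit relation v² = μ/r at r = 7390 km: μ = v²r = (7.34)² × 7390 = 3.98141×10^5 km³/s².
Transfer-ellipse semi-major axis a_t = (r₁ + r₂)/2 = (7390 + 54000)/2 = 30695 km.
The periapsis of the transfer ellipse is at r = 7390 km.
Vis-viva: v = √[μ(2/r − 1/a_t)] = √[3.98141×10^5 × (2/7390 − 1/30695)] = 9.736 km/s.

v = 9740 m/s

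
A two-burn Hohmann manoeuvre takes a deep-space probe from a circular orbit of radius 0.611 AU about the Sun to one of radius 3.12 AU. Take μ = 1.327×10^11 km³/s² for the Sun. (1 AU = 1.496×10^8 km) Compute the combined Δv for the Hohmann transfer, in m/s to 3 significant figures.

Δv = 18400 m/s

In km: r₁ = 0.611 × 1.496×10^8 = 9.14056×10^7 km; r₂ = 3.12 × 1.496×10^8 = 4.66752×10^8 km.
Transfer-ellipse semi-major axis a_t = (r₁ + r₂)/2 = (9.14056×10^7 + 4.66752×10^8)/2 = 2.790788×10^8 km.
At r₁ the circular-orbit speed is v₁ = √(μ/r₁) = 38.102 km/s.
Transfer-orbit speed at r₁ (v² = μ(2/r − 1/a)): v_p = √[μ(2/r₁ − 1/a_t)] = 49.275 km/s.
First burn Δv₁ = |v_p − v₁| = 11.17 km/s.
Circular speed at r₂: v₂ = √(μ/r₂) = 16.8614 km/s.
Transfer-orbit speed at r₂: v_a = √[μ(2/r₂ − 1/a_t)] = 9.64973 km/s.
Second burn Δv₂ = |v₂ − v_a| = 7.212 km/s.
Δv = Δv₁ + Δv₂ = 11.17 + 7.212 = 18.38 km/s.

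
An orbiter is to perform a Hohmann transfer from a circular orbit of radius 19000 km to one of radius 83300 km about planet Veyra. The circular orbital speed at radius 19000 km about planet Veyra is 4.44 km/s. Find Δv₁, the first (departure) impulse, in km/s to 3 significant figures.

Δv₁ = 1.23 km/s

From the circular-orbit relation v² = μ/r at r = 19000 km: μ = v²r = (4.44)² × 19000 = 3.74558×10^5 km³/s².
Semi-major axis of the transfer orbit: a_t = (19000 + 83300)/2 = 51150 km.
Circular speed at r = 19000 km: v_c = √(μ/r) = 4.440 km/s.
Transfer-orbit speed at the same r (vis-viva, a = a_t): v_t = √[μ(2/r − 1/a_t)] = 5.666 km/s.
Δv₁ = |v_t − v_c| = |5.666 − 4.440| = 1.226 km/s.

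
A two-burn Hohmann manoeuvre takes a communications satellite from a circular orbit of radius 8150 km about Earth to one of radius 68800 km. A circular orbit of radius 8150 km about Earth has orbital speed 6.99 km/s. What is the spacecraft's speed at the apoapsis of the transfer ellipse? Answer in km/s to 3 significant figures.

From the circular-orbit relation v² = μ/r at r = 8150 km: μ = v²r = (6.99)² × 8150 = 3.98210×10^5 km³/s².
The Hohmann ellipse has a_t = (r₁ + r₂)/2 = 38475 km.
The apoapsis of the transfer ellipse is at r = 68800 km.
Applying v² = μ(2/r − 1/a_t): v = 1.107 km/s.

v = 1.11 km/s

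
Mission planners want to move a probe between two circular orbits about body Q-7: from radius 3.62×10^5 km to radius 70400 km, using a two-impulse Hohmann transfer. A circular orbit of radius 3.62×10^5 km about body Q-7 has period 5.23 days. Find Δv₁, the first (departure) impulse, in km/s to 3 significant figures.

From Kepler's third law T² = 4π²r³/μ at r = 3.62×10^5 km, T = 5.23 days = 5.23 × 86400 s = 4.51872×10^5 s: μ = 4π²r³/T² = 9.17180×10^6 km³/s².
Semi-major axis of the transfer orbit: a_t = (3.620×10^5 + 70400)/2 = 2.162×10^5 km.
On the circular orbit at r = 3.620×10^5 km, v_c = √(μ/r) = 5.0335 km/s.
Vis-viva on the transfer ellipse at r = 3.620×10^5 km gives v_t = √[μ(2/r − 1/a_t)] = 2.8723 km/s.
Δv₁ = |v_t − v_c| = |2.8723 − 5.0335| = 2.161 km/s.

Δv₁ = 2.16 km/s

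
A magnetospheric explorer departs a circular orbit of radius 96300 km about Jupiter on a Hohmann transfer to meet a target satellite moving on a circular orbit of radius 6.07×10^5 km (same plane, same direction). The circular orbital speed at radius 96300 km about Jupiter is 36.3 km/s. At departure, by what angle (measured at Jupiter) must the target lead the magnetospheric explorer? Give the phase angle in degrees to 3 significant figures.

φ = 101°

From the circular-orbit relation v² = μ/r at r = 96300 km: μ = v²r = (36.3)² × 96300 = 1.26894×10^8 km³/s².
Transfer-ellipse semi-major axis a_t = (r₁ + r₂)/2 = (96300 + 6.070×10^5)/2 = 3.5165×10^5 km.
Transfer time t = π√(a_t³/μ) = 58156 s.
Target angular speed ω₂ = √(μ/r₂³) = 2.3820×10^-5 rad/s.
Angle swept by the target during transfer: ω₂·t = 1.3853 rad = 79.37°.
The magnetospheric explorer traverses 180° on the transfer ellipse, so the target must lead by 180° − 79.37° = 101°.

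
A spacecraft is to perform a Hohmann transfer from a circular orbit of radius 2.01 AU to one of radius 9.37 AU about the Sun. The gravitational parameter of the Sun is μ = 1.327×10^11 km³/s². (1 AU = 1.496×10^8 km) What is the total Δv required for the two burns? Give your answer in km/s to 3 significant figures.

In km: r₁ = 2.01 × 1.496×10^8 = 3.00696×10^8 km; r₂ = 9.37 × 1.496×10^8 = 1.401752×10^9 km.
The Hohmann ellipse has a_t = (r₁ + r₂)/2 = 8.51224×10^8 km.
At r₁ the circular-orbit speed is v₁ = √(μ/r₁) = 21.01 km/s.
Transfer-orbit speed at r₁ (vis-viva): v_p = √[μ(2/r₁ − 1/a_t)] = 26.96 km/s.
First burn Δv₁ = |v_p − v₁| = 5.950 km/s.
At r₂, v₂ = √(μ/r₂) = 9.730 km/s.
Transfer-orbit speed at r₂: v_a = √[μ(2/r₂ − 1/a_t)] = 5.783 km/s.
Second burn Δv₂ = |v₂ − v_a| = 3.947 km/s.
Δv = Δv₁ + Δv₂ = 5.950 + 3.947 = 9.897 km/s.

Δv = 9.90 km/s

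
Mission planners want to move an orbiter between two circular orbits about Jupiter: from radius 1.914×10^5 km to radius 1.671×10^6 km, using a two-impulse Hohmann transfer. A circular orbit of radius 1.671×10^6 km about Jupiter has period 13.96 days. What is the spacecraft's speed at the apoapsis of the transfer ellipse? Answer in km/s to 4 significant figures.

From Kepler's third law T² = 4π²r³/μ at r = 1.671×10^6 km, T = 13.96 days = 13.96 × 86400 s = 1.206144×10^6 s: μ = 4π²r³/T² = 1.26617×10^8 km³/s².
The Hohmann ellipse has a_t = (r₁ + r₂)/2 = 9.312×10^5 km.
The apoapsis of the transfer ellipse is at r = 1.671×10^6 km.
Vis-viva: v = √[μ(2/r − 1/a_t)] = √[1.26617×10^8 × (2/1.671×10^6 − 1/9.312×10^5)] = 3.946 km/s.

v = 3.946 km/s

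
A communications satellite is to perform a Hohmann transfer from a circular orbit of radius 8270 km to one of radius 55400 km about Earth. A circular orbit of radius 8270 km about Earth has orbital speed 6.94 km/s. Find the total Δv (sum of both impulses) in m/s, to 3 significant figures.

Δv = 3530 m/s

From the circular-orbit relation v² = μ/r at r = 8270 km: μ = v²r = (6.94)² × 8270 = 3.98313×10^5 km³/s².
Semi-major axis of the transfer orbit: a_t = (8270 + 55400)/2 = 31835 km.
At r₁ the circular-orbit speed is v₁ = √(μ/r₁) = 6.940 km/s.
Transfer-orbit speed at r₁ (v² = μ(2/r − 1/a)): v_p = √[μ(2/r₁ − 1/a_t)] = 9.155 km/s.
First burn Δv₁ = |v_p − v₁| = 2.215 km/s.
Circular speed at r₂: v₂ = √(μ/r₂) = 2.6814 km/s.
Transfer-orbit speed at r₂: v_a = √[μ(2/r₂ − 1/a_t)] = 1.3667 km/s.
Second burn Δv₂ = |v₂ − v_a| = 1.315 km/s.
Δv = Δv₁ + Δv₂ = 2.215 + 1.315 = 3.530 km/s.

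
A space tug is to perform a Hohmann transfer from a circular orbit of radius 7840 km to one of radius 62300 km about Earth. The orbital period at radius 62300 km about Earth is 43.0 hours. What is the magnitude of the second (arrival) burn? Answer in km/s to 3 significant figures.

Δv₂ = 1.33 km/s

From Kepler's third law T² = 4π²r³/μ at r = 62300 km, T = 43.0 hours = 43.0 × 3600 s = 1.548×10^5 s: μ = 4π²r³/T² = 3.98366×10^5 km³/s².
The Hohmann ellipse has a_t = (r₁ + r₂)/2 = 35070 km.
Circular speed at r = 62300 km: v_c = √(μ/r) = 2.529 km/s.
Transfer-orbit speed at the same r (vis-viva, a = a_t): v_t = √[μ(2/r − 1/a_t)] = 1.196 km/s.
Δv₂ = |v_t − v_c| = |1.196 − 2.529| = 1.333 km/s.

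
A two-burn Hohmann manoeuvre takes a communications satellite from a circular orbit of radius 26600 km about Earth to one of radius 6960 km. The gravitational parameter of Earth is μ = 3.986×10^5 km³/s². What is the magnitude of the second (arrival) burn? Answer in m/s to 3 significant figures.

Semi-major axis of the transfer orbit: a_t = (26600 + 6960)/2 = 16780 km.
On the circular orbit at r = 6960 km, v_c = √(μ/r) = 7.568 km/s.
Transfer-orbit speed at the same r (vis-viva, a = a_t): v_t = √[μ(2/r − 1/a_t)] = 9.528 km/s.
Δv₂ = |v_t − v_c| = |9.528 − 7.568| = 1.960 km/s.

Δv₂ = 1960 m/s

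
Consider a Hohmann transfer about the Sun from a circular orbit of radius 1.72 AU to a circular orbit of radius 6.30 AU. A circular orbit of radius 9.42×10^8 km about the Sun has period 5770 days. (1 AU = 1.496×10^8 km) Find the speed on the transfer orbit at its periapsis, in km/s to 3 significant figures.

v = 28.5 km/s

From Kepler's third law T² = 4π²r³/μ at r = 9.42×10^8 km, T = 5770 days = 5770 × 86400 s = 4.98528×10^8 s: μ = 4π²r³/T² = 1.32780×10^11 km³/s².
In km: r₁ = 1.72 × 1.496×10^8 = 2.57312×10^8 km; r₂ = 6.30 × 1.496×10^8 = 9.4248×10^8 km.
Transfer-ellipse semi-major axis a_t = (r₁ + r₂)/2 = (2.57312×10^8 + 9.4248×10^8)/2 = 5.99896×10^8 km.
The periapsis of the transfer ellipse is at r = 2.57312×10^8 km.
From the vis-viva equation, v = √[μ(2/r − 1/a_t)] = 28.47 km/s.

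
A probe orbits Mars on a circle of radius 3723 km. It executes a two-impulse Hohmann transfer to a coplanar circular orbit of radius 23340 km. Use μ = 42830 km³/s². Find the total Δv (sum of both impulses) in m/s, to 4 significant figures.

Δv = 1707 m/s

Transfer-ellipse semi-major axis a_t = (r₁ + r₂)/2 = (3723 + 23340)/2 = 13531.5 km.
At r₁ the circular-orbit speed is v₁ = √(μ/r₁) = 3.392 km/s.
Transfer-orbit speed at r₁ (v² = μ(2/r − 1/a)): v_p = √[μ(2/r₁ − 1/a_t)] = 4.455 km/s.
First burn Δv₁ = |v_p − v₁| = 1.063 km/s.
At r₂, v₂ = √(μ/r₂) = 1.35464 km/s.
Transfer-orbit speed at r₂: v_a = √[μ(2/r₂ − 1/a_t)] = 0.710554 km/s.
Second burn Δv₂ = |v₂ − v_a| = 0.6441 km/s.
Δv = Δv₁ + Δv₂ = 1.063 + 0.6441 = 1.707 km/s.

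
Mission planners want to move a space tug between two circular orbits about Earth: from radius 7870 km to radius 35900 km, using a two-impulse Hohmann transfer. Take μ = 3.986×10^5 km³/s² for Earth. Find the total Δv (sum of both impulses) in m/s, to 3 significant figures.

Semi-major axis of the transfer orbit: a_t = (7870 + 35900)/2 = 21885 km.
Circular speed at r₁: v₁ = √(μ/r₁) = √(3.986×10^5/7870) = 7.117 km/s.
Transfer-orbit speed at r₁ (vis-viva): v_p = √[μ(2/r₁ − 1/a_t)] = 9.115 km/s.
First burn Δv₁ = |v_p − v₁| = 1.998 km/s.
At r₂, v₂ = √(μ/r₂) = 3.332 km/s.
Transfer-orbit speed at r₂: v_a = √[μ(2/r₂ − 1/a_t)] = 1.998 km/s.
Second burn Δv₂ = |v₂ − v_a| = 1.334 km/s.
Δv = Δv₁ + Δv₂ = 1.998 + 1.334 = 3.332 km/s.

Δv = 3330 m/s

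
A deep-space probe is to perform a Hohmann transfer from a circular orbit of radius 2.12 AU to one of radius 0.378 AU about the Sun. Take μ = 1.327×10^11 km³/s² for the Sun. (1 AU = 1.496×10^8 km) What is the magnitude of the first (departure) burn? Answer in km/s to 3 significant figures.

In km: r₁ = 2.12 × 1.496×10^8 = 3.17152×10^8 km; r₂ = 0.378 × 1.496×10^8 = 5.65488×10^7 km.
Semi-major axis of the transfer orbit: a_t = (3.17152×10^8 + 5.65488×10^7)/2 = 1.868504×10^8 km.
On the circular orbit at r = 3.17152×10^8 km, v_c = √(μ/r) = 20.455 km/s.
Transfer-orbit speed at the same r (vis-viva, a = a_t): v_t = √[μ(2/r − 1/a_t)] = 11.253 km/s.
Δv₁ = |v_t − v_c| = |11.253 − 20.455| = 9.202 km/s.

Δv₁ = 9.20 km/s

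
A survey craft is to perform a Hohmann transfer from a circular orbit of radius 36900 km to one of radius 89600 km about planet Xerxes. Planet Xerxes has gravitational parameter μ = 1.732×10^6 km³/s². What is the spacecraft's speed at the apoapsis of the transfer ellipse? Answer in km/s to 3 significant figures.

Transfer-ellipse semi-major axis a_t = (r₁ + r₂)/2 = (36900 + 89600)/2 = 63250 km.
The apoapsis of the transfer ellipse is at r = 89600 km.
From the vis-viva equation, v = √[μ(2/r − 1/a_t)] = 3.358 km/s.

v = 3.36 km/s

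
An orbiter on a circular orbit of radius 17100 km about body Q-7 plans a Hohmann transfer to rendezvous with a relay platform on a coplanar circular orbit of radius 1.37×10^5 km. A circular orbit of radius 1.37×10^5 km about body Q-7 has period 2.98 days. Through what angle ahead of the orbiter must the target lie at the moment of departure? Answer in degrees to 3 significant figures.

φ = 104°

From Kepler's third law T² = 4π²r³/μ at r = 1.37×10^5 km, T = 2.98 days = 2.98 × 86400 s = 2.57472×10^5 s: μ = 4π²r³/T² = 1.53130×10^6 km³/s².
The Hohmann ellipse has a_t = (r₁ + r₂)/2 = 77050 km.
Transfer time t = π√(a_t³/μ) = 54300 s.
Target angular speed ω₂ = √(μ/r₂³) = 2.440×10^-5 rad/s.
Angle swept by the target during transfer: ω₂·t = 1.325 rad = 75.92°.
The orbiter traverses 180° on the transfer ellipse, so the target must lead by 180° − 75.92° = 104°.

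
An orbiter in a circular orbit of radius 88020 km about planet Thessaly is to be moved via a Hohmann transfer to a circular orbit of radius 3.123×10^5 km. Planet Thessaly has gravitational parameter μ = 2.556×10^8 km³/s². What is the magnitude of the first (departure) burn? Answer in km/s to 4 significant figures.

Transfer-ellipse semi-major axis a_t = (r₁ + r₂)/2 = (88020 + 3.123×10^5)/2 = 2.0016×10^5 km.
Circular speed at r = 88020 km: v_c = √(μ/r) = 53.89 km/s.
Vis-viva on the transfer ellipse at r = 88020 km gives v_t = √[μ(2/r − 1/a_t)] = 67.31 km/s.
Δv₁ = |v_t − v_c| = |67.31 − 53.89| = 13.42 km/s.

Δv₁ = 13.42 km/s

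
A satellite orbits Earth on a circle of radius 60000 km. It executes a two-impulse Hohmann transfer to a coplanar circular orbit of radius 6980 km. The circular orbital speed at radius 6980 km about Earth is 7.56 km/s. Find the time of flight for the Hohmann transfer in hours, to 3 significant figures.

t = 8.47 hours

From the circular-orbit relation v² = μ/r at r = 6980 km: μ = v²r = (7.56)² × 6980 = 3.98932×10^5 km³/s².
Transfer-ellipse semi-major axis a_t = (r₁ + r₂)/2 = (60000 + 6980)/2 = 33490 km.
Transfer time t = π√(a_t³/μ) = π√((33490)³ / 3.98932×10^5) = 30480 s.
Converting: 30480 s ÷ 3600 s/hour = 8.47 hours.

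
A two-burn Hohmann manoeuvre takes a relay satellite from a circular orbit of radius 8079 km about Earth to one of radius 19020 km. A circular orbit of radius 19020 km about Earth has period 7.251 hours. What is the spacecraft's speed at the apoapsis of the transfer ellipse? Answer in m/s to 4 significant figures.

v = 3535 m/s

From Kepler's third law T² = 4π²r³/μ at r = 19020 km, T = 7.251 hours = 7.251 × 3600 s = 26103.6 s: μ = 4π²r³/T² = 3.98649×10^5 km³/s².
Transfer-ellipse semi-major axis a_t = (r₁ + r₂)/2 = (8079 + 19020)/2 = 13549.5 km.
At apoapsis, r = 19020 km.
From the vis-viva equation, v = √[μ(2/r − 1/a_t)] = 3.535 km/s.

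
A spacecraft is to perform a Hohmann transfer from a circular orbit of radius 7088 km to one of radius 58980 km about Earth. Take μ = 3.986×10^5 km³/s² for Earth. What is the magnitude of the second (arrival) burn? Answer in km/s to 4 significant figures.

Δv₂ = 1.395 km/s

Semi-major axis of the transfer orbit: a_t = (7088 + 58980)/2 = 33034 km.
Circular speed at r = 58980 km: v_c = √(μ/r) = 2.59966 km/s.
Vis-viva on the transfer ellipse at r = 58980 km gives v_t = √[μ(2/r − 1/a_t)] = 1.20420 km/s.
Δv₂ = |v_t − v_c| = |1.20420 − 2.59966| = 1.395 km/s.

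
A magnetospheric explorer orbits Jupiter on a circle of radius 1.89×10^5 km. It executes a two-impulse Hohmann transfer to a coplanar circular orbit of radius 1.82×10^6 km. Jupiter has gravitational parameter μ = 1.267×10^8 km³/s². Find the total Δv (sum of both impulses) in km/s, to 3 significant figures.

Δv = 13.7 km/s

The Hohmann ellipse has a_t = (r₁ + r₂)/2 = 1.0045×10^6 km.
At r₁ the circular-orbit speed is v₁ = √(μ/r₁) = 25.89 km/s.
On the transfer ellipse at r₁, vis-viva gives v_p = √[μ(2/r₁ − 1/a_t)] = 34.85 km/s.
First burn Δv₁ = |v_p − v₁| = 8.960 km/s.
At r₂, v₂ = √(μ/r₂) = 8.3436 km/s.
Transfer-orbit speed at r₂: v_a = √[μ(2/r₂ − 1/a_t)] = 3.6192 km/s.
Second burn Δv₂ = |v₂ − v_a| = 4.724 km/s.
Total Δv = Δv₁ + Δv₂ = 13.68 km/s.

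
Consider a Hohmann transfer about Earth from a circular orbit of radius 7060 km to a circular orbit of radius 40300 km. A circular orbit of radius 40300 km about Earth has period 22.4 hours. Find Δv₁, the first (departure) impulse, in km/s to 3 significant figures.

From Kepler's third law T² = 4π²r³/μ at r = 40300 km, T = 22.4 hours = 22.4 × 3600 s = 80640 s: μ = 4π²r³/T² = 3.97351×10^5 km³/s².
The Hohmann ellipse has a_t = (r₁ + r₂)/2 = 23680 km.
Circular speed at r = 7060 km: v_c = √(μ/r) = 7.502 km/s.
Transfer-orbit speed at the same r (vis-viva, a = a_t): v_t = √[μ(2/r − 1/a_t)] = 9.787 km/s.
Δv₁ = |v_t − v_c| = |9.787 − 7.502| = 2.285 km/s.

Δv₁ = 2.28 km/s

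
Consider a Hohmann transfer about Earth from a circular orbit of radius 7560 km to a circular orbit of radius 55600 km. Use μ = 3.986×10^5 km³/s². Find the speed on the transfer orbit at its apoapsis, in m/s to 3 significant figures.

Semi-major axis of the transfer orbit: a_t = (7560 + 55600)/2 = 31580 km.
The apoapsis of the transfer ellipse is at r = 55600 km.
Applying v² = μ(2/r − 1/a_t): v = 1.310 km/s.

v = 1310 m/s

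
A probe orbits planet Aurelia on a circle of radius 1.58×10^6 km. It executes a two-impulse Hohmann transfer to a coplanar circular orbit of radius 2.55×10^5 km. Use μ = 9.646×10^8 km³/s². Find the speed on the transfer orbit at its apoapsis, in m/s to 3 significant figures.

v = 13000 m/s

Transfer-ellipse semi-major axis a_t = (r₁ + r₂)/2 = (1.580×10^6 + 2.550×10^5)/2 = 9.175×10^5 km.
The apoapsis of the transfer ellipse is at r = 1.580×10^6 km.
Applying v² = μ(2/r − 1/a_t): v = 13.03 km/s.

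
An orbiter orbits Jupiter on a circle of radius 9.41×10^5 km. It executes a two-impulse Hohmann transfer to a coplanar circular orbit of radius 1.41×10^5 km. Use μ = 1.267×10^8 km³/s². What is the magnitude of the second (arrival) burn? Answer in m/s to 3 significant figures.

The Hohmann ellipse has a_t = (r₁ + r₂)/2 = 5.410×10^5 km.
On the circular orbit at r = 1.410×10^5 km, v_c = √(μ/r) = 29.976 km/s.
Vis-viva on the transfer ellipse at r = 1.410×10^5 km gives v_t = √[μ(2/r − 1/a_t)] = 39.534 km/s.
Δv₂ = |v_t − v_c| = |39.534 − 29.976| = 9.558 km/s.

Δv₂ = 9560 m/s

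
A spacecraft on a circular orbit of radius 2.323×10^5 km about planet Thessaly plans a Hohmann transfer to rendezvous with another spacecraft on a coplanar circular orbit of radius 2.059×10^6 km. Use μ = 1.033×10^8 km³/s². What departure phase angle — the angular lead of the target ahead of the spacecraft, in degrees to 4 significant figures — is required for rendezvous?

Semi-major axis of the transfer orbit: a_t = (2.323×10^5 + 2.059×10^6)/2 = 1.14565×10^6 km.
The half-period of the transfer ellipse is t = π√(a_t³/μ) = 3.790×10^5 s.
Target angular speed ω₂ = √(μ/r₂³) = 3.440×10^-6 rad/s.
Angle swept by the target during transfer: ω₂·t = 1.304 rad = 74.71°.
Arrival is 180° from departure on the ellipse, so φ = 180° − 74.71° = 105.3°.

φ = 105.3°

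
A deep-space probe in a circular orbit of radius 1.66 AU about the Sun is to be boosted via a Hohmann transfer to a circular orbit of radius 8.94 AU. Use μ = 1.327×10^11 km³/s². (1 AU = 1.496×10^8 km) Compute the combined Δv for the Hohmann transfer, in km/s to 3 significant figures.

In km: r₁ = 1.66 × 1.496×10^8 = 2.48336×10^8 km; r₂ = 8.94 × 1.496×10^8 = 1.337424×10^9 km.
The Hohmann ellipse has a_t = (r₁ + r₂)/2 = 7.9288×10^8 km.
Circular speed at r₁: v₁ = √(μ/r₁) = √(1.327×10^11/2.48336×10^8) = 23.116 km/s.
On the transfer ellipse at r₁, v² = μ(2/r − 1/a) gives v_p = √[μ(2/r₁ − 1/a_t)] = 30.022 km/s.
First burn Δv₁ = |v_p − v₁| = 6.906 km/s.
Circular speed at r₂: v₂ = √(μ/r₂) = 9.961 km/s.
Transfer-orbit speed at r₂: v_a = √[μ(2/r₂ − 1/a_t)] = 5.575 km/s.
Second burn Δv₂ = |v₂ − v_a| = 4.386 km/s.
Δv = Δv₁ + Δv₂ = 6.906 + 4.386 = 11.29 km/s.

Δv = 11.3 km/s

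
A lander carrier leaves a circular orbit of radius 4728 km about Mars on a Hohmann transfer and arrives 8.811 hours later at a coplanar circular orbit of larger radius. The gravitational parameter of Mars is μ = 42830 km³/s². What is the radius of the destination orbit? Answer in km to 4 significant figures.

r₂ = 27960 km

Transfer time t = 8.811 hours = 31719.6 s, and t = π√(a_t³/μ).
So a_t = (μ t²/π²)^(1/3) = (42830 × (31719.6)² / π²)^(1/3) = 16344 km.
Since a_t = (r₁ + r₂)/2, r₂ = 2a_t − r₁ = 2×16344 − 4728 = 27960 km.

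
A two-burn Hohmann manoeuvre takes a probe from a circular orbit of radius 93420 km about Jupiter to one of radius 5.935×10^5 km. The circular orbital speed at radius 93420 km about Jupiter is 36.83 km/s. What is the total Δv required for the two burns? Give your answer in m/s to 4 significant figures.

Δv = 18580 m/s

From the circular-orbit relation v² = μ/r at r = 93420 km: μ = v²r = (36.83)² × 93420 = 1.26719×10^8 km³/s².
Semi-major axis of the transfer orbit: a_t = (93420 + 5.935×10^5)/2 = 3.4346×10^5 km.
At r₁ the circular-orbit speed is v₁ = √(μ/r₁) = 36.830 km/s.
On the transfer ellipse at r₁, v² = μ(2/r − 1/a) gives v_p = √[μ(2/r₁ − 1/a_t)] = 48.414 km/s.
First burn Δv₁ = |v_p − v₁| = 11.584 km/s.
Circular speed at r₂: v₂ = √(μ/r₂) = 14.6121 km/s.
Transfer-orbit speed at r₂: v_a = √[μ(2/r₂ − 1/a_t)] = 7.62067 km/s.
Second burn Δv₂ = |v₂ − v_a| = 6.9914 km/s.
Total Δv = Δv₁ + Δv₂ = 18.58 km/s.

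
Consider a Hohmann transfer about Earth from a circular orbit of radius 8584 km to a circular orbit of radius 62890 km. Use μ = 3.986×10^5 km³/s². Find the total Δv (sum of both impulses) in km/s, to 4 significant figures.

The Hohmann ellipse has a_t = (r₁ + r₂)/2 = 35737 km.
Circular speed at r₁: v₁ = √(μ/r₁) = √(3.986×10^5/8584) = 6.8143 km/s.
On the transfer ellipse at r₁, vis-viva equation gives v_p = √[μ(2/r₁ − 1/a_t)] = 9.0397 km/s.
First burn Δv₁ = |v_p − v₁| = 2.225 km/s.
At r₂, v₂ = √(μ/r₂) = 2.518 km/s.
Transfer-orbit speed at r₂: v_a = √[μ(2/r₂ − 1/a_t)] = 1.234 km/s.
Second burn Δv₂ = |v₂ − v_a| = 1.284 km/s.
Δv = Δv₁ + Δv₂ = 2.225 + 1.284 = 3.509 km/s.

Δv = 3.509 km/s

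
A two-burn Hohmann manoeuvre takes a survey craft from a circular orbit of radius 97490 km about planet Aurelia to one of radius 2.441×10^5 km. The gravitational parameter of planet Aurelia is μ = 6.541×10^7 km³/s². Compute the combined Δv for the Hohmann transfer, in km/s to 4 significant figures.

Transfer-ellipse semi-major axis a_t = (r₁ + r₂)/2 = (97490 + 2.441×10^5)/2 = 1.70795×10^5 km.
Circular speed at r₁: v₁ = √(μ/r₁) = √(6.541×10^7/97490) = 25.9025 km/s.
Transfer-orbit speed at r₁ (v² = μ(2/r − 1/a)): v_p = √[μ(2/r₁ − 1/a_t)] = 30.9662 km/s.
First burn Δv₁ = |v_p − v₁| = 5.064 km/s.
At r₂, v₂ = √(μ/r₂) = 16.3696 km/s.
Transfer-orbit speed at r₂: v_a = √[μ(2/r₂ − 1/a_t)] = 12.3675 km/s.
Second burn Δv₂ = |v₂ − v_a| = 4.002 km/s.
Δv = Δv₁ + Δv₂ = 5.064 + 4.002 = 9.066 km/s.

Δv = 9.066 km/s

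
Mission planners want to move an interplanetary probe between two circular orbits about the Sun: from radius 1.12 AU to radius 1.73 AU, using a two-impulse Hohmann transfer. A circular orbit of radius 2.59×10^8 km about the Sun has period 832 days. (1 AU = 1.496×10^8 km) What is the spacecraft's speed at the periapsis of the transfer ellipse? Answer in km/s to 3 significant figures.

v = 31.0 km/s

From Kepler's third law T² = 4π²r³/μ at r = 2.59×10^8 km, T = 832 days = 832 × 86400 s = 7.18848×10^7 s: μ = 4π²r³/T² = 1.32735×10^11 km³/s².
In km: r₁ = 1.12 × 1.496×10^8 = 1.67552×10^8 km; r₂ = 1.73 × 1.496×10^8 = 2.58808×10^8 km.
Transfer-ellipse semi-major axis a_t = (r₁ + r₂)/2 = (1.67552×10^8 + 2.58808×10^8)/2 = 2.1318×10^8 km.
The periapsis of the transfer ellipse is at r = 1.67552×10^8 km.
From the vis-viva equation, v = √[μ(2/r − 1/a_t)] = 31.01 km/s.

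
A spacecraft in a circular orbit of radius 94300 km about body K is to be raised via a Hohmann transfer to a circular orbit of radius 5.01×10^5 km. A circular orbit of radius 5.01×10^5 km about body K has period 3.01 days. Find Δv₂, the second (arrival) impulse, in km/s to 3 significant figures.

From Kepler's third law T² = 4π²r³/μ at r = 5.01×10^5 km, T = 3.01 days = 3.01 × 86400 s = 2.60064×10^5 s: μ = 4π²r³/T² = 7.34028×10^7 km³/s².
Transfer-ellipse semi-major axis a_t = (r₁ + r₂)/2 = (94300 + 5.010×10^5)/2 = 2.9765×10^5 km.
On the circular orbit at r = 5.010×10^5 km, v_c = √(μ/r) = 12.104 km/s.
Transfer-orbit speed at the same r (vis-viva, a = a_t): v_t = √[μ(2/r − 1/a_t)] = 6.8130 km/s.
Δv₂ = |v_t − v_c| = |6.8130 − 12.104| = 5.291 km/s.

Δv₂ = 5.29 km/s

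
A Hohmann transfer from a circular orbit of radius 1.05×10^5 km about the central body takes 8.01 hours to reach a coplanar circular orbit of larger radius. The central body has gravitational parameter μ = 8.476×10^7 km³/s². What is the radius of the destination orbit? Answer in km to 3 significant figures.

Transfer time t = 8.01 hours = 28836 s, and t = π√(a_t³/μ).
So a_t = (μ t²/π²)^(1/3) = (8.476×10^7 × (28836)² / π²)^(1/3) = 1.9257×10^5 km.
Since a_t = (r₁ + r₂)/2, r₂ = 2a_t − r₁ = 2×1.9257×10^5 − 1.050×10^5 = 2.8014×10^5 km.

r₂ = 2.80×10^5 km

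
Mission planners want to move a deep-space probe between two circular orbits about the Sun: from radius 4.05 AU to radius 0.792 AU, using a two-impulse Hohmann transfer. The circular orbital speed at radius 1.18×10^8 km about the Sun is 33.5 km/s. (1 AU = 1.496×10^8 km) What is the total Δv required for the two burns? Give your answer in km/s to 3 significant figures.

From the circular-orbit relation v² = μ/r at r = 1.18×10^8 km: μ = v²r = (33.5)² × 1.18×10^8 = 1.32426×10^11 km³/s².
In km: r₁ = 4.05 × 1.496×10^8 = 6.0588×10^8 km; r₂ = 0.792 × 1.496×10^8 = 1.184832×10^8 km.
Semi-major axis of the transfer orbit: a_t = (6.0588×10^8 + 1.184832×10^8)/2 = 3.621816×10^8 km.
Circular speed at r₁: v₁ = √(μ/r₁) = √(1.32426×10^11/6.0588×10^8) = 14.784 km/s.
On the transfer ellipse at r₁, vis-viva equation gives v_a = √[μ(2/r₁ − 1/a_t)] = 8.4559 km/s.
First burn Δv₁ = |v_a − v₁| = 6.328 km/s.
At r₂, v₂ = √(μ/r₂) = 33.4316 km/s.
Transfer-orbit speed at r₂: v_p = √[μ(2/r₂ − 1/a_t)] = 43.2402 km/s.
Second burn Δv₂ = |v₂ − v_p| = 9.809 km/s.
Δv = Δv₁ + Δv₂ = 6.328 + 9.809 = 16.14 km/s.

Δv = 16.1 km/s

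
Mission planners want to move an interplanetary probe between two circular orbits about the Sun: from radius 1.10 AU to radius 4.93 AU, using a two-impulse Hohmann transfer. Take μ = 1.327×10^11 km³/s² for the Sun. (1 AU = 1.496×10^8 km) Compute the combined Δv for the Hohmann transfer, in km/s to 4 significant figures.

In km: r₁ = 1.10 × 1.496×10^8 = 1.6456×10^8 km; r₂ = 4.93 × 1.496×10^8 = 7.37528×10^8 km.
Transfer-ellipse semi-major axis a_t = (r₁ + r₂)/2 = (1.6456×10^8 + 7.37528×10^8)/2 = 4.51044×10^8 km.
At r₁ the circular-orbit speed is v₁ = √(μ/r₁) = 28.397 km/s.
On the transfer ellipse at r₁, vis-viva gives v_p = √[μ(2/r₁ − 1/a_t)] = 36.312 km/s.
First burn Δv₁ = |v_p − v₁| = 7.915 km/s.
Circular speed at r₂: v₂ = √(μ/r₂) = 13.414 km/s.
Transfer-orbit speed at r₂: v_a = √[μ(2/r₂ − 1/a_t)] = 8.1021 km/s.
Second burn Δv₂ = |v₂ − v_a| = 5.312 km/s.
Total Δv = Δv₁ + Δv₂ = 13.23 km/s.

Δv = 13.23 km/s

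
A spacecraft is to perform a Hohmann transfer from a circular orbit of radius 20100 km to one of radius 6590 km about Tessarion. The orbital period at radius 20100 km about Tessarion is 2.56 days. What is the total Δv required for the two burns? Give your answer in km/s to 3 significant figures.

Δv = 0.396 km/s

From Kepler's third law T² = 4π²r³/μ at r = 20100 km, T = 2.56 days = 2.56 × 86400 s = 2.21184×10^5 s: μ = 4π²r³/T² = 6553.00 km³/s².
The Hohmann ellipse has a_t = (r₁ + r₂)/2 = 13345 km.
Circular speed at r₁: v₁ = √(μ/r₁) = √(6553.00/20100) = 0.57098 km/s.
Transfer-orbit speed at r₁ (v² = μ(2/r − 1/a)): v_a = √[μ(2/r₁ − 1/a_t)] = 0.40124 km/s.
First burn Δv₁ = |v_a − v₁| = 0.16974 km/s.
At r₂, v₂ = √(μ/r₂) = 0.997189 km/s.
Transfer-orbit speed at r₂: v_p = √[μ(2/r₂ − 1/a_t)] = 1.22382 km/s.
Second burn Δv₂ = |v₂ − v_p| = 0.22663 km/s.
Total Δv = Δv₁ + Δv₂ = 0.3964 km/s.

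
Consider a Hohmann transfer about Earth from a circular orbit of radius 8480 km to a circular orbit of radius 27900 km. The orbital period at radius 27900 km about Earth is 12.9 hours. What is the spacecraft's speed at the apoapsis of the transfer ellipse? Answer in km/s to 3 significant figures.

From Kepler's third law T² = 4π²r³/μ at r = 27900 km, T = 12.9 hours = 12.9 × 3600 s = 46440 s: μ = 4π²r³/T² = 3.97546×10^5 km³/s².
Semi-major axis of the transfer orbit: a_t = (8480 + 27900)/2 = 18190 km.
The apoapsis of the transfer ellipse is at r = 27900 km.
Applying v² = μ(2/r − 1/a_t): v = 2.577 km/s.

v = 2.58 km/s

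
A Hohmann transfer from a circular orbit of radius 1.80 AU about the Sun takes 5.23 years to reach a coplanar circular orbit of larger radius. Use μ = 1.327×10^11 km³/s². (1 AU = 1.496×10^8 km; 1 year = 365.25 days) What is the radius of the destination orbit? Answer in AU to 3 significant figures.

In km: r₁ = 1.80 × 1.496×10^8 = 2.6928×10^8 km.
Transfer time t = 5.23 years × 365.25 × 86400 s = 1.65046248×10^8 s, and t = π√(a_t³/μ).
So a_t = (μ t²/π²)^(1/3) = (1.327×10^11 × (1.65046248×10^8)² / π²)^(1/3) = 7.1547×10^8 km.
Since a_t = (r₁ + r₂)/2, r₂ = 2a_t − r₁ = 2×7.1547×10^8 − 2.6928×10^8 = 1.16166×10^9 km.
In AU: r₂ = 1.16166×10^9 / 1.496×10^8 = 7.77 AU.

r₂ = 7.77 AU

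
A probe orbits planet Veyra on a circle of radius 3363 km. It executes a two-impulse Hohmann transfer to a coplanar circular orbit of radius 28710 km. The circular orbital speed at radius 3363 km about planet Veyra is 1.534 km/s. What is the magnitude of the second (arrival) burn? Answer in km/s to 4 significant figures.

From the circular-orbit relation v² = μ/r at r = 3363 km: μ = v²r = (1.534)² × 3363 = 7913.66 km³/s².
Transfer-ellipse semi-major axis a_t = (r₁ + r₂)/2 = (3363 + 28710)/2 = 16036.5 km.
On the circular orbit at r = 28710 km, v_c = √(μ/r) = 0.5250 km/s.
Transfer-orbit speed at the same r (vis-viva, a = a_t): v_t = √[μ(2/r − 1/a_t)] = 0.2404 km/s.
Δv₂ = |v_t − v_c| = |0.2404 − 0.5250| = 0.2846 km/s.

Δv₂ = 0.2846 km/s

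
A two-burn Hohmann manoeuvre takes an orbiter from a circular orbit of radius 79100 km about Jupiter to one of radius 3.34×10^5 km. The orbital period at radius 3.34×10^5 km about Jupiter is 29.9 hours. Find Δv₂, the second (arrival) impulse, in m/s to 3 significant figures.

From Kepler's third law T² = 4π²r³/μ at r = 3.34×10^5 km, T = 29.9 hours = 29.9 × 3600 s = 1.0764×10^5 s: μ = 4π²r³/T² = 1.26956×10^8 km³/s².
Semi-major axis of the transfer orbit: a_t = (79100 + 3.340×10^5)/2 = 2.0655×10^5 km.
On the circular orbit at r = 3.340×10^5 km, v_c = √(μ/r) = 19.496 km/s.
Vis-viva on the transfer ellipse at r = 3.340×10^5 km gives v_t = √[μ(2/r − 1/a_t)] = 12.065 km/s.
Δv₂ = |v_t − v_c| = |12.065 − 19.496| = 7.431 km/s.

Δv₂ = 7430 m/s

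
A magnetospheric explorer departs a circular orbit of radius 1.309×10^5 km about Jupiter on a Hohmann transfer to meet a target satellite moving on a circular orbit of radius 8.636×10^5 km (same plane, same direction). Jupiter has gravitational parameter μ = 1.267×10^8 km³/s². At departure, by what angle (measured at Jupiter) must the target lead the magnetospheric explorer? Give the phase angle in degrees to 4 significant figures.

φ = 101.4°

Transfer-ellipse semi-major axis a_t = (r₁ + r₂)/2 = (1.309×10^5 + 8.636×10^5)/2 = 4.9725×10^5 km.
The half-period of the transfer ellipse is t = π√(a_t³/μ) = 97864 s.
Target angular speed ω₂ = √(μ/r₂³) = 1.4026×10^-5 rad/s.
Angle swept by the target during transfer: ω₂·t = 1.3726 rad = 78.64°.
The magnetospheric explorer traverses 180° on the transfer ellipse, so the target must lead by 180° − 78.64° = 101.4°.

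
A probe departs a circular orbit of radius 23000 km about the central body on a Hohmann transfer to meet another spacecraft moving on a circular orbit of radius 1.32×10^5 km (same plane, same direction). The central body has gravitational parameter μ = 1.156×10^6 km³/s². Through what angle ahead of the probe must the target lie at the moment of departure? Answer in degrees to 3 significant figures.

The Hohmann ellipse has a_t = (r₁ + r₂)/2 = 77500 km.
The half-period of the transfer ellipse is t = π√(a_t³/μ) = 63041 s.
Target angular speed ω₂ = √(μ/r₂³) = 2.2419×10^-5 rad/s.
Angle swept by the target during transfer: ω₂·t = 1.4133 rad = 80.98°.
Arrival is 180° from departure on the ellipse, so φ = 180° − 80.98° = 99.0°.

φ = 99.0°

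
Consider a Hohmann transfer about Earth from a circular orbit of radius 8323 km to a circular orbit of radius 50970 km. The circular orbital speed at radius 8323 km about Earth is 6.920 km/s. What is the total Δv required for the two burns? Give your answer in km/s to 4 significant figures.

Δv = 3.468 km/s

From the circular-orbit relation v² = μ/r at r = 8323 km: μ = v²r = (6.920)² × 8323 = 3.98559×10^5 km³/s².
The Hohmann ellipse has a_t = (r₁ + r₂)/2 = 29646.5 km.
At r₁ the circular-orbit speed is v₁ = √(μ/r₁) = 6.9200 km/s.
On the transfer ellipse at r₁, v² = μ(2/r − 1/a) gives v_p = √[μ(2/r₁ − 1/a_t)] = 9.0735 km/s.
First burn Δv₁ = |v_p − v₁| = 2.1535 km/s.
At r₂, v₂ = √(μ/r₂) = 2.7963 km/s.
Transfer-orbit speed at r₂: v_a = √[μ(2/r₂ − 1/a_t)] = 1.4816 km/s.
Second burn Δv₂ = |v₂ − v_a| = 1.3147 km/s.
Total Δv = Δv₁ + Δv₂ = 3.468 km/s.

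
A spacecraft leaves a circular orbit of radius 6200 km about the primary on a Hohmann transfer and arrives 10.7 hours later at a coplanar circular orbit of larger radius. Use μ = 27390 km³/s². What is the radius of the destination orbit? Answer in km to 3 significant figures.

Transfer time t = 10.7 hours = 38520 s, and t = π√(a_t³/μ).
So a_t = (μ t²/π²)^(1/3) = (27390 × (38520)² / π²)^(1/3) = 16028 km.
Since a_t = (r₁ + r₂)/2, r₂ = 2a_t − r₁ = 2×16028 − 6200 = 25856 km.

r₂ = 25900 km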